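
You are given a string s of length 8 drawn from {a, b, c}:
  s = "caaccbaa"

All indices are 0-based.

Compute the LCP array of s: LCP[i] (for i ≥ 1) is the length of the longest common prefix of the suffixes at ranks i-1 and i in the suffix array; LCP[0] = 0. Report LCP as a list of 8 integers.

[0, 1, 2, 1, 0, 0, 1, 1]

rank→(start, suffix):
  0 → (7, 'a')
  1 → (6, 'aa')
  2 → (1, 'aaccbaa')
  3 → (2, 'accbaa')
  4 → (5, 'baa')
  5 → (0, 'caaccbaa')
  6 → (4, 'cbaa')
  7 → (3, 'ccbaa')

SA = [7, 6, 1, 2, 5, 0, 4, 3]
rank  pair      lcp
   1  s[7:],s[6:]  1  'a'
   2  s[6:],s[1:]  2  'aa'
   3  s[1:],s[2:]  1  'a'
   4  s[2:],s[5:]  0  ''
   5  s[5:],s[0:]  0  ''
   6  s[0:],s[4:]  1  'c'
   7  s[4:],s[3:]  1  'c'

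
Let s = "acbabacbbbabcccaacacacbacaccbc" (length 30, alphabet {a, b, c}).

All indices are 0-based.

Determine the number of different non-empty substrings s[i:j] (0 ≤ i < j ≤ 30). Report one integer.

rank | idx | suffix
   0 |  15 | aacacacbacaccbc
   1 |   3 | abacbbbabcccaacacacbacaccbc
   2 |  10 | abcccaacacacbacaccbc
   3 |  16 | acacacbacaccbc
   4 |  18 | acacbacaccbc
   5 |  23 | acaccbc
   6 |   0 | acbabacbbbabcccaacacacbacaccbc
   7 |  20 | acbacaccbc
   8 |   5 | acbbbabcccaacacacbacaccbc
   9 |  25 | accbc
  10 |   2 | babacbbbabcccaacacacbacaccbc
  11 |   9 | babcccaacacacbacaccbc
  12 |  22 | bacaccbc
  13 |   4 | bacbbbabcccaacacacbacaccbc
  14 |   8 | bbabcccaacacacbacaccbc
  15 |   7 | bbbabcccaacacacbacaccbc
  16 |  28 | bc
  17 |  11 | bcccaacacacbacaccbc
  18 |  29 | c
  19 |  14 | caacacacbacaccbc
  20 |  17 | cacacbacaccbc
  21 |  19 | cacbacaccbc
  22 |  24 | caccbc
  23 |   1 | cbabacbbbabcccaacacacbacaccbc
  24 |  21 | cbacaccbc
  25 |   6 | cbbbabcccaacacacbacaccbc
  26 |  27 | cbc
  27 |  13 | ccaacacacbacaccbc
  28 |  26 | ccbc
  29 |  12 | cccaacacacbacaccbc

SA = [15, 3, 10, 16, 18, 23, 0, 20, 5, 25, 2, 9, 22, 4, 8, 7, 28, 11, 29, 14, 17, 19, 24, 1, 21, 6, 27, 13, 26, 12]
rank  pair      lcp
   1  s[15:],s[3:]  1  'a'
   2  s[3:],s[10:]  2  'ab'
   3  s[10:],s[16:]  1  'a'
   4  s[16:],s[18:]  4  'acac'
   5  s[18:],s[23:]  4  'acac'
   6  s[23:],s[0:]  2  'ac'
   7  s[0:],s[20:]  4  'acba'
   8  s[20:],s[5:]  3  'acb'
   9  s[5:],s[25:]  2  'ac'
  10  s[25:],s[2:]  0  ''
  11  s[2:],s[9:]  3  'bab'
  12  s[9:],s[22:]  2  'ba'
  13  s[22:],s[4:]  3  'bac'
  14  s[4:],s[8:]  1  'b'
  15  s[8:],s[7:]  2  'bb'
  16  s[7:],s[28:]  1  'b'
  17  s[28:],s[11:]  2  'bc'
  18  s[11:],s[29:]  0  ''
  19  s[29:],s[14:]  1  'c'
  20  s[14:],s[17:]  2  'ca'
  21  s[17:],s[19:]  3  'cac'
  22  s[19:],s[24:]  3  'cac'
  23  s[24:],s[1:]  1  'c'
  24  s[1:],s[21:]  3  'cba'
  25  s[21:],s[6:]  2  'cb'
  26  s[6:],s[27:]  2  'cb'
  27  s[27:],s[13:]  1  'c'
  28  s[13:],s[26:]  2  'cc'
  29  s[26:],s[12:]  2  'cc'

n(n+1)/2 = 30·31/2 = 465
Σ LCP = 0 + 1 + 2 + 1 + 4 + 4 + 2 + 4 + 3 + 2 + 0 + 3 + 2 + 3 + 1 + 2 + 1 + 2 + 0 + 1 + 2 + 3 + 3 + 1 + 3 + 2 + 2 + 1 + 2 + 2 = 59
distinct = 465 − 59 = 406

406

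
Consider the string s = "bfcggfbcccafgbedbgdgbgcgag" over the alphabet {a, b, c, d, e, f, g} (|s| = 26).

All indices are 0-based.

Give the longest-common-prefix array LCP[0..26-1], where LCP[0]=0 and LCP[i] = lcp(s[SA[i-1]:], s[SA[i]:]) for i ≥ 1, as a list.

[0, 1, 0, 1, 1, 1, 2, 0, 1, 2, 1, 2, 0, 1, 0, 0, 1, 1, 0, 1, 1, 2, 1, 1, 1, 1]

rank→(start, suffix):
  0 → (10, 'afgbedbgdgbgcgag')
  1 → (24, 'ag')
  2 → (6, 'bcccafgbedbgdgbgcgag')
  3 → (13, 'bedbgdgbgcgag')
  4 → (0, 'bfcggfbcccafgbedbgdgbgcgag')
  5 → (20, 'bgcgag')
  6 → (16, 'bgdgbgcgag')
  7 → (9, 'cafgbedbgdgbgcgag')
  8 → (8, 'ccafgbedbgdgbgcgag')
  9 → (7, 'cccafgbedbgdgbgcgag')
  10 → (22, 'cgag')
  11 → (2, 'cggfbcccafgbedbgdgbgcgag')
  12 → (15, 'dbgdgbgcgag')
  13 → (18, 'dgbgcgag')
  14 → (14, 'edbgdgbgcgag')
  15 → (5, 'fbcccafgbedbgdgbgcgag')
  16 → (1, 'fcggfbcccafgbedbgdgbgcgag')
  17 → (11, 'fgbedbgdgbgcgag')
  18 → (25, 'g')
  19 → (23, 'gag')
  20 → (12, 'gbedbgdgbgcgag')
  21 → (19, 'gbgcgag')
  22 → (21, 'gcgag')
  23 → (17, 'gdgbgcgag')
  24 → (4, 'gfbcccafgbedbgdgbgcgag')
  25 → (3, 'ggfbcccafgbedbgdgbgcgag')

SA = [10, 24, 6, 13, 0, 20, 16, 9, 8, 7, 22, 2, 15, 18, 14, 5, 1, 11, 25, 23, 12, 19, 21, 17, 4, 3]
[i] adj suffixes → lcp
  [1] 10/24 → 1 ('a')
  [2] 24/6 → 0 ('')
  [3] 6/13 → 1 ('b')
  [4] 13/0 → 1 ('b')
  [5] 0/20 → 1 ('b')
  [6] 20/16 → 2 ('bg')
  [7] 16/9 → 0 ('')
  [8] 9/8 → 1 ('c')
  [9] 8/7 → 2 ('cc')
  [10] 7/22 → 1 ('c')
  [11] 22/2 → 2 ('cg')
  [12] 2/15 → 0 ('')
  [13] 15/18 → 1 ('d')
  [14] 18/14 → 0 ('')
  [15] 14/5 → 0 ('')
  [16] 5/1 → 1 ('f')
  [17] 1/11 → 1 ('f')
  [18] 11/25 → 0 ('')
  [19] 25/23 → 1 ('g')
  [20] 23/12 → 1 ('g')
  [21] 12/19 → 2 ('gb')
  [22] 19/21 → 1 ('g')
  [23] 21/17 → 1 ('g')
  [24] 17/4 → 1 ('g')
  [25] 4/3 → 1 ('g')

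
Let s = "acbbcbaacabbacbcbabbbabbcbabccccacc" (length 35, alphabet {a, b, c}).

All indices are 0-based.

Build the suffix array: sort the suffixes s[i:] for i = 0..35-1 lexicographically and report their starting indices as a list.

[6, 9, 17, 21, 26, 7, 0, 12, 32, 5, 16, 20, 25, 11, 19, 10, 18, 2, 22, 3, 14, 23, 27, 34, 8, 31, 4, 15, 24, 1, 13, 33, 30, 29, 28]

rank→(start, suffix):
  0 → (6, 'aacabbacbcbabbbabbcbabccccacc')
  1 → (9, 'abbacbcbabbbabbcbabccccacc')
  2 → (17, 'abbbabbcbabccccacc')
  3 → (21, 'abbcbabccccacc')
  4 → (26, 'abccccacc')
  5 → (7, 'acabbacbcbabbbabbcbabccccacc')
  6 → (0, 'acbbcbaacabbacbcbabbbabbcbabccccacc')
  7 → (12, 'acbcbabbbabbcbabccccacc')
  8 → (32, 'acc')
  9 → (5, 'baacabbacbcbabbbabbcbabccccacc')
  10 → (16, 'babbbabbcbabccccacc')
  11 → (20, 'babbcbabccccacc')
  12 → (25, 'babccccacc')
  13 → (11, 'bacbcbabbbabbcbabccccacc')
  14 → (19, 'bbabbcbabccccacc')
  15 → (10, 'bbacbcbabbbabbcbabccccacc')
  16 → (18, 'bbbabbcbabccccacc')
  17 → (2, 'bbcbaacabbacbcbabbbabbcbabccccacc')
  18 → (22, 'bbcbabccccacc')
  19 → (3, 'bcbaacabbacbcbabbbabbcbabccccacc')
  20 → (14, 'bcbabbbabbcbabccccacc')
  21 → (23, 'bcbabccccacc')
  22 → (27, 'bccccacc')
  23 → (34, 'c')
  24 → (8, 'cabbacbcbabbbabbcbabccccacc')
  25 → (31, 'cacc')
  26 → (4, 'cbaacabbacbcbabbbabbcbabccccacc')
  27 → (15, 'cbabbbabbcbabccccacc')
  28 → (24, 'cbabccccacc')
  29 → (1, 'cbbcbaacabbacbcbabbbabbcbabccccacc')
  30 → (13, 'cbcbabbbabbcbabccccacc')
  31 → (33, 'cc')
  32 → (30, 'ccacc')
  33 → (29, 'cccacc')
  34 → (28, 'ccccacc')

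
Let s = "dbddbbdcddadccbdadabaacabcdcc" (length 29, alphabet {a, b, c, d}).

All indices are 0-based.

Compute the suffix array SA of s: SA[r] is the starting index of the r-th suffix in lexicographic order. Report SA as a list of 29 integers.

rank→(start, suffix):
  0 → (20, 'aacabcdcc')
  1 → (18, 'abaacabcdcc')
  2 → (23, 'abcdcc')
  3 → (21, 'acabcdcc')
  4 → (16, 'adabaacabcdcc')
  5 → (10, 'adccbdadabaacabcdcc')
  6 → (19, 'baacabcdcc')
  7 → (4, 'bbdcddadccbdadabaacabcdcc')
  8 → (24, 'bcdcc')
  9 → (14, 'bdadabaacabcdcc')
  10 → (5, 'bdcddadccbdadabaacabcdcc')
  11 → (1, 'bddbbdcddadccbdadabaacabcdcc')
  12 → (28, 'c')
  13 → (22, 'cabcdcc')
  14 → (13, 'cbdadabaacabcdcc')
  15 → (27, 'cc')
  16 → (12, 'ccbdadabaacabcdcc')
  17 → (25, 'cdcc')
  18 → (7, 'cddadccbdadabaacabcdcc')
  19 → (17, 'dabaacabcdcc')
  20 → (15, 'dadabaacabcdcc')
  21 → (9, 'dadccbdadabaacabcdcc')
  22 → (3, 'dbbdcddadccbdadabaacabcdcc')
  23 → (0, 'dbddbbdcddadccbdadabaacabcdcc')
  24 → (26, 'dcc')
  25 → (11, 'dccbdadabaacabcdcc')
  26 → (6, 'dcddadccbdadabaacabcdcc')
  27 → (8, 'ddadccbdadabaacabcdcc')
  28 → (2, 'ddbbdcddadccbdadabaacabcdcc')

[20, 18, 23, 21, 16, 10, 19, 4, 24, 14, 5, 1, 28, 22, 13, 27, 12, 25, 7, 17, 15, 9, 3, 0, 26, 11, 6, 8, 2]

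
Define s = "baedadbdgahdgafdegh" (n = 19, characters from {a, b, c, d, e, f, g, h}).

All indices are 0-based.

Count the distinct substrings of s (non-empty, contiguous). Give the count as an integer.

175

rank | idx | suffix
   0 |   4 | adbdgahdgafdegh
   1 |   1 | aedadbdgahdgafdegh
   2 |  13 | afdegh
   3 |   9 | ahdgafdegh
   4 |   0 | baedadbdgahdgafdegh
   5 |   6 | bdgahdgafdegh
   6 |   3 | dadbdgahdgafdegh
   7 |   5 | dbdgahdgafdegh
   8 |  15 | degh
   9 |  11 | dgafdegh
  10 |   7 | dgahdgafdegh
  11 |   2 | edadbdgahdgafdegh
  12 |  16 | egh
  13 |  14 | fdegh
  14 |  12 | gafdegh
  15 |   8 | gahdgafdegh
  16 |  17 | gh
  17 |  18 | h
  18 |  10 | hdgafdegh

SA = [4, 1, 13, 9, 0, 6, 3, 5, 15, 11, 7, 2, 16, 14, 12, 8, 17, 18, 10]
i: (SA[i-1],SA[i]) lcp shared
  1: (4,1) 1 'a'
  2: (1,13) 1 'a'
  3: (13,9) 1 'a'
  4: (9,0) 0 ''
  5: (0,6) 1 'b'
  6: (6,3) 0 ''
  7: (3,5) 1 'd'
  8: (5,15) 1 'd'
  9: (15,11) 1 'd'
  10: (11,7) 3 'dga'
  11: (7,2) 0 ''
  12: (2,16) 1 'e'
  13: (16,14) 0 ''
  14: (14,12) 0 ''
  15: (12,8) 2 'ga'
  16: (8,17) 1 'g'
  17: (17,18) 0 ''
  18: (18,10) 1 'h'

n(n+1)/2 = 19·20/2 = 190
Σ LCP = 0 + 1 + 1 + 1 + 0 + 1 + 0 + 1 + 1 + 1 + 3 + 0 + 1 + 0 + 0 + 2 + 1 + 0 + 1 = 15
distinct = 190 − 15 = 175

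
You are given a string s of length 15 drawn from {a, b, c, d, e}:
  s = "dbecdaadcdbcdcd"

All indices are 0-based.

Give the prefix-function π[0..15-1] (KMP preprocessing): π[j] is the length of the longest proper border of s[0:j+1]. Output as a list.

[0, 0, 0, 0, 1, 0, 0, 1, 0, 1, 2, 0, 1, 0, 1]

π[0] = 0
j=1 s[j]='b': π[1]=0 (border '')
j=2 s[j]='e': π[2]=0 (border '')
j=3 s[j]='c': π[3]=0 (border '')
j=4 s[j]='d': π[4]=1 (border 'd')
j=5 s[j]='a': k: 1→0; π[5]=0 (border '')
j=6 s[j]='a': π[6]=0 (border '')
j=7 s[j]='d': π[7]=1 (border 'd')
j=8 s[j]='c': k: 1→0; π[8]=0 (border '')
j=9 s[j]='d': π[9]=1 (border 'd')
j=10 s[j]='b': π[10]=2 (border 'db')
j=11 s[j]='c': k: 2→0; π[11]=0 (border '')
j=12 s[j]='d': π[12]=1 (border 'd')
j=13 s[j]='c': k: 1→0; π[13]=0 (border '')
j=14 s[j]='d': π[14]=1 (border 'd')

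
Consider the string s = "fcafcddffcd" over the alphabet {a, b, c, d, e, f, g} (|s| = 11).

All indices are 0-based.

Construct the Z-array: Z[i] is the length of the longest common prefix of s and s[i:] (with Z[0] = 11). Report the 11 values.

Z[0]=11
i=1: outside box; Z[1]=0
i=2: outside box; Z[2]=0
i=3: outside box; Z[3]=2 extend→box=[3,5)
i=4: min(r-i=1, Z[1]=0)=0; Z[4]=0
i=5: outside box; Z[5]=0
i=6: outside box; Z[6]=0
i=7: outside box; Z[7]=1 extend→box=[7,8)
i=8: outside box; Z[8]=2 extend→box=[8,10)
i=9: min(r-i=1, Z[1]=0)=0; Z[9]=0
i=10: outside box; Z[10]=0

[11, 0, 0, 2, 0, 0, 0, 1, 2, 0, 0]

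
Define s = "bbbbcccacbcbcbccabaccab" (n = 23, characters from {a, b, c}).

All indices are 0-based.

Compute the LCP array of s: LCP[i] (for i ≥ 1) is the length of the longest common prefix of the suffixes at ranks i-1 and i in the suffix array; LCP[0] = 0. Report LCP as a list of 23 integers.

rank→(start, suffix):
  0 → (21, 'ab')
  1 → (16, 'abaccab')
  2 → (7, 'acbcbcbccabaccab')
  3 → (18, 'accab')
  4 → (22, 'b')
  5 → (17, 'baccab')
  6 → (0, 'bbbbcccacbcbcbccabaccab')
  7 → (1, 'bbbcccacbcbcbccabaccab')
  8 → (2, 'bbcccacbcbcbccabaccab')
  9 → (9, 'bcbcbccabaccab')
  10 → (11, 'bcbccabaccab')
  11 → (13, 'bccabaccab')
  12 → (3, 'bcccacbcbcbccabaccab')
  13 → (20, 'cab')
  14 → (15, 'cabaccab')
  15 → (6, 'cacbcbcbccabaccab')
  16 → (8, 'cbcbcbccabaccab')
  17 → (10, 'cbcbccabaccab')
  18 → (12, 'cbccabaccab')
  19 → (19, 'ccab')
  20 → (14, 'ccabaccab')
  21 → (5, 'ccacbcbcbccabaccab')
  22 → (4, 'cccacbcbcbccabaccab')

SA = [21, 16, 7, 18, 22, 17, 0, 1, 2, 9, 11, 13, 3, 20, 15, 6, 8, 10, 12, 19, 14, 5, 4]
[i] adj suffixes → lcp
  [1] 21/16 → 2 ('ab')
  [2] 16/7 → 1 ('a')
  [3] 7/18 → 2 ('ac')
  [4] 18/22 → 0 ('')
  [5] 22/17 → 1 ('b')
  [6] 17/0 → 1 ('b')
  [7] 0/1 → 3 ('bbb')
  [8] 1/2 → 2 ('bb')
  [9] 2/9 → 1 ('b')
  [10] 9/11 → 4 ('bcbc')
  [11] 11/13 → 2 ('bc')
  [12] 13/3 → 3 ('bcc')
  [13] 3/20 → 0 ('')
  [14] 20/15 → 3 ('cab')
  [15] 15/6 → 2 ('ca')
  [16] 6/8 → 1 ('c')
  [17] 8/10 → 5 ('cbcbc')
  [18] 10/12 → 3 ('cbc')
  [19] 12/19 → 1 ('c')
  [20] 19/14 → 4 ('ccab')
  [21] 14/5 → 3 ('cca')
  [22] 5/4 → 2 ('cc')

[0, 2, 1, 2, 0, 1, 1, 3, 2, 1, 4, 2, 3, 0, 3, 2, 1, 5, 3, 1, 4, 3, 2]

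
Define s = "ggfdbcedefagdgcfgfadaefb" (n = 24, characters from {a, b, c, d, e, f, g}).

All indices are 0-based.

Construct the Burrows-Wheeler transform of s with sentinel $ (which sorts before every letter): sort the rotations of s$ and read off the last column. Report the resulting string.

rank  rotation                   last
    0  $ggfdbcedefagdgcfgfadaefb  b
    1  adaefb$ggfdbcedefagdgcfgf  f
    2  aefb$ggfdbcedefagdgcfgfad  d
    3  agdgcfgfadaefb$ggfdbcedef  f
    4  b$ggfdbcedefagdgcfgfadaef  f
    5  bcedefagdgcfgfadaefb$ggfd  d
    6  cedefagdgcfgfadaefb$ggfdb  b
    7  cfgfadaefb$ggfdbcedefagdg  g
    8  daefb$ggfdbcedefagdgcfgfa  a
    9  dbcedefagdgcfgfadaefb$ggf  f
   10  defagdgcfgfadaefb$ggfdbce  e
   11  dgcfgfadaefb$ggfdbcedefag  g
   12  edefagdgcfgfadaefb$ggfdbc  c
   13  efagdgcfgfadaefb$ggfdbced  d
   14  efb$ggfdbcedefagdgcfgfada  a
   15  fadaefb$ggfdbcedefagdgcfg  g
   16  fagdgcfgfadaefb$ggfdbcede  e
   17  fb$ggfdbcedefagdgcfgfadae  e
   18  fdbcedefagdgcfgfadaefb$gg  g
   19  fgfadaefb$ggfdbcedefagdgc  c
   20  gcfgfadaefb$ggfdbcedefagd  d
   21  gdgcfgfadaefb$ggfdbcedefa  a
   22  gfadaefb$ggfdbcedefagdgcf  f
   23  gfdbcedefagdgcfgfadaefb$g  g
   24  ggfdbcedefagdgcfgfadaefb$  $

bfdffdbgafegcdageegcdafg$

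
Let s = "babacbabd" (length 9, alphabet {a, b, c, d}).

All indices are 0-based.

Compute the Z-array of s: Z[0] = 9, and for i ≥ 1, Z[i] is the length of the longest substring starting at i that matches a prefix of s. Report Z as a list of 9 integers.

[9, 0, 2, 0, 0, 3, 0, 1, 0]

Z[0]=9
i=1: outside box; Z[1]=0
i=2: outside box; Z[2]=2 grow→box=[2,4)
i=3: min(r-i=1, Z[1]=0)=0; Z[3]=0
i=4: outside box; Z[4]=0
i=5: outside box; Z[5]=3 grow→box=[5,8)
i=6: min(r-i=2, Z[1]=0)=0; Z[6]=0
i=7: min(r-i=1, Z[2]=2)=1; Z[7]=1
i=8: outside box; Z[8]=0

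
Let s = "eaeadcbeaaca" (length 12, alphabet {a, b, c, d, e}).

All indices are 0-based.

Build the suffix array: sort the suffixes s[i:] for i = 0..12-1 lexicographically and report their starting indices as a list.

[11, 8, 9, 3, 1, 6, 10, 5, 4, 7, 2, 0]

rank→(start, suffix):
  0 → (11, 'a')
  1 → (8, 'aaca')
  2 → (9, 'aca')
  3 → (3, 'adcbeaaca')
  4 → (1, 'aeadcbeaaca')
  5 → (6, 'beaaca')
  6 → (10, 'ca')
  7 → (5, 'cbeaaca')
  8 → (4, 'dcbeaaca')
  9 → (7, 'eaaca')
  10 → (2, 'eadcbeaaca')
  11 → (0, 'eaeadcbeaaca')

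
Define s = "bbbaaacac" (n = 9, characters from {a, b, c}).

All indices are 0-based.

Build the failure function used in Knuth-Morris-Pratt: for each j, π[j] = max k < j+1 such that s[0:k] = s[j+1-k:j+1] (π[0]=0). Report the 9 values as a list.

π[0] = 0
j=1 s[j]='b': π[1]=1 (border 'b')
j=2 s[j]='b': π[2]=2 (border 'bb')
j=3 s[j]='a': k: 2→1→0; π[3]=0 (border '')
j=4 s[j]='a': π[4]=0 (border '')
j=5 s[j]='a': π[5]=0 (border '')
j=6 s[j]='c': π[6]=0 (border '')
j=7 s[j]='a': π[7]=0 (border '')
j=8 s[j]='c': π[8]=0 (border '')

[0, 1, 2, 0, 0, 0, 0, 0, 0]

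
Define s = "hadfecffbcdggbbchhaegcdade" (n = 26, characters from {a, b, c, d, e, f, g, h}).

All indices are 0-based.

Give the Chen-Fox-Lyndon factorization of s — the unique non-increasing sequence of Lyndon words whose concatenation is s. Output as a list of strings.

emit factor 1: 'h' (i=0, period=1)
emit factor 2: 'adfecffbcdggbbchhaegcd' (i=1, period=22)
emit factor 3: 'ade' (i=23, period=3)

["h", "adfecffbcdggbbchhaegcd", "ade"]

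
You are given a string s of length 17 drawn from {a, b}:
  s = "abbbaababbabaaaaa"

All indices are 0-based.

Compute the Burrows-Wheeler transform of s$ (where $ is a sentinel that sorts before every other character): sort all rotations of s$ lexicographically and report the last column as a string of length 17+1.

rank  rotation            last
    0  $abbbaababbabaaaaa  a
    1  a$abbbaababbabaaaa  a
    2  aa$abbbaababbabaaa  a
    3  aaa$abbbaababbabaa  a
    4  aaaa$abbbaababbaba  a
    5  aaaaa$abbbaababbab  b
    6  aababbabaaaaa$abbb  b
    7  abaaaaa$abbbaababb  b
    8  ababbabaaaaa$abbba  a
    9  abbabaaaaa$abbbaab  b
   10  abbbaababbabaaaaa$  $
   11  baaaaa$abbbaababba  a
   12  baababbabaaaaa$abb  b
   13  babaaaaa$abbbaabab  b
   14  babbabaaaaa$abbbaa  a
   15  bbaababbabaaaaa$ab  b
   16  bbabaaaaa$abbbaaba  a
   17  bbbaababbabaaaaa$a  a

aaaaabbbab$abbabaa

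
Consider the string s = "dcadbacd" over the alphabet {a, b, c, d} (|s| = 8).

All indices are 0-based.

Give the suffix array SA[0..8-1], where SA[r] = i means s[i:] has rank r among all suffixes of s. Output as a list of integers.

sorted suffixes:
  #0 SA[0]=5  'acd'
  #1 SA[1]=2  'adbacd'
  #2 SA[2]=4  'bacd'
  #3 SA[3]=1  'cadbacd'
  #4 SA[4]=6  'cd'
  #5 SA[5]=7  'd'
  #6 SA[6]=3  'dbacd'
  #7 SA[7]=0  'dcadbacd'

[5, 2, 4, 1, 6, 7, 3, 0]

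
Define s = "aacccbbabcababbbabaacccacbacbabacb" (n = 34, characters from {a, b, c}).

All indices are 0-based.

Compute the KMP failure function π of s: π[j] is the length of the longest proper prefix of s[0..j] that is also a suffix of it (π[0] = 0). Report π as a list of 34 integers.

[0, 1, 0, 0, 0, 0, 0, 1, 0, 0, 1, 0, 1, 0, 0, 0, 1, 0, 1, 2, 3, 4, 5, 1, 0, 0, 1, 0, 0, 1, 0, 1, 0, 0]

π[0] = 0
j=1 s[j]='a': π[1]=1 (border 'a')
j=2 s[j]='c': k: 1→0; π[2]=0 (border '')
j=3 s[j]='c': π[3]=0 (border '')
j=4 s[j]='c': π[4]=0 (border '')
j=5 s[j]='b': π[5]=0 (border '')
j=6 s[j]='b': π[6]=0 (border '')
j=7 s[j]='a': π[7]=1 (border 'a')
j=8 s[j]='b': k: 1→0; π[8]=0 (border '')
j=9 s[j]='c': π[9]=0 (border '')
j=10 s[j]='a': π[10]=1 (border 'a')
j=11 s[j]='b': k: 1→0; π[11]=0 (border '')
j=12 s[j]='a': π[12]=1 (border 'a')
j=13 s[j]='b': k: 1→0; π[13]=0 (border '')
j=14 s[j]='b': π[14]=0 (border '')
j=15 s[j]='b': π[15]=0 (border '')
j=16 s[j]='a': π[16]=1 (border 'a')
j=17 s[j]='b': k: 1→0; π[17]=0 (border '')
j=18 s[j]='a': π[18]=1 (border 'a')
j=19 s[j]='a': π[19]=2 (border 'aa')
j=20 s[j]='c': π[20]=3 (border 'aac')
j=21 s[j]='c': π[21]=4 (border 'aacc')
j=22 s[j]='c': π[22]=5 (border 'aaccc')
j=23 s[j]='a': k: 5→0; π[23]=1 (border 'a')
j=24 s[j]='c': k: 1→0; π[24]=0 (border '')
j=25 s[j]='b': π[25]=0 (border '')
j=26 s[j]='a': π[26]=1 (border 'a')
j=27 s[j]='c': k: 1→0; π[27]=0 (border '')
j=28 s[j]='b': π[28]=0 (border '')
j=29 s[j]='a': π[29]=1 (border 'a')
j=30 s[j]='b': k: 1→0; π[30]=0 (border '')
j=31 s[j]='a': π[31]=1 (border 'a')
j=32 s[j]='c': k: 1→0; π[32]=0 (border '')
j=33 s[j]='b': π[33]=0 (border '')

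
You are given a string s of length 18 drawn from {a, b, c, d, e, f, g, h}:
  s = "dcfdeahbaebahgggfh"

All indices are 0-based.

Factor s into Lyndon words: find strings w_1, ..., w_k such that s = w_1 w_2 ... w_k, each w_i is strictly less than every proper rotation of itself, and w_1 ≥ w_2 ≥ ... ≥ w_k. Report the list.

["d", "cfde", "ahb", "aebahgggfh"]

emit factor 1: 'd' (i=0, period=1)
emit factor 2: 'cfde' (i=1, period=4)
emit factor 3: 'ahb' (i=5, period=3)
emit factor 4: 'aebahgggfh' (i=8, period=10)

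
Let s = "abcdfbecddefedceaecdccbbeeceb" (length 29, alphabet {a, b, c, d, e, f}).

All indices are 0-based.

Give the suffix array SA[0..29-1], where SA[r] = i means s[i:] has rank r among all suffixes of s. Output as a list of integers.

[0, 16, 28, 22, 1, 5, 23, 21, 20, 18, 7, 2, 14, 26, 19, 13, 8, 9, 3, 15, 27, 17, 6, 25, 12, 24, 10, 4, 11]

rank | idx | suffix
   0 |   0 | abcdfbecddefedceaecdccbbeeceb
   1 |  16 | aecdccbbeeceb
   2 |  28 | b
   3 |  22 | bbeeceb
   4 |   1 | bcdfbecddefedceaecdccbbeeceb
   5 |   5 | becddefedceaecdccbbeeceb
   6 |  23 | beeceb
   7 |  21 | cbbeeceb
   8 |  20 | ccbbeeceb
   9 |  18 | cdccbbeeceb
  10 |   7 | cddefedceaecdccbbeeceb
  11 |   2 | cdfbecddefedceaecdccbbeeceb
  12 |  14 | ceaecdccbbeeceb
  13 |  26 | ceb
  14 |  19 | dccbbeeceb
  15 |  13 | dceaecdccbbeeceb
  16 |   8 | ddefedceaecdccbbeeceb
  17 |   9 | defedceaecdccbbeeceb
  18 |   3 | dfbecddefedceaecdccbbeeceb
  19 |  15 | eaecdccbbeeceb
  20 |  27 | eb
  21 |  17 | ecdccbbeeceb
  22 |   6 | ecddefedceaecdccbbeeceb
  23 |  25 | eceb
  24 |  12 | edceaecdccbbeeceb
  25 |  24 | eeceb
  26 |  10 | efedceaecdccbbeeceb
  27 |   4 | fbecddefedceaecdccbbeeceb
  28 |  11 | fedceaecdccbbeeceb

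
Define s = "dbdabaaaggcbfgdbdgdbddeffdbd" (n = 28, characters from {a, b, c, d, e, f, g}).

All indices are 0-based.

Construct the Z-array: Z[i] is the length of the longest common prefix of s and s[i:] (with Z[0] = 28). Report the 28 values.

[28, 0, 1, 0, 0, 0, 0, 0, 0, 0, 0, 0, 0, 0, 3, 0, 1, 0, 3, 0, 1, 1, 0, 0, 0, 3, 0, 1]

Z[0]=28
i=1: i≥r, start 0; Z[1]=0
i=2: i≥r, start 0; Z[2]=1 grow→box=[2,3)
i=3: i≥r, start 0; Z[3]=0
i=4: i≥r, start 0; Z[4]=0
i=5: i≥r, start 0; Z[5]=0
i=6: i≥r, start 0; Z[6]=0
i=7: i≥r, start 0; Z[7]=0
i=8: i≥r, start 0; Z[8]=0
i=9: i≥r, start 0; Z[9]=0
i=10: i≥r, start 0; Z[10]=0
i=11: i≥r, start 0; Z[11]=0
i=12: i≥r, start 0; Z[12]=0
i=13: i≥r, start 0; Z[13]=0
i=14: i≥r, start 0; Z[14]=3 grow→box=[14,17)
i=15: min(r-i=2, Z[1]=0)=0; Z[15]=0
i=16: min(r-i=1, Z[2]=1)=1; Z[16]=1
i=17: i≥r, start 0; Z[17]=0
i=18: i≥r, start 0; Z[18]=3 grow→box=[18,21)
i=19: min(r-i=2, Z[1]=0)=0; Z[19]=0
i=20: min(r-i=1, Z[2]=1)=1; Z[20]=1
i=21: i≥r, start 0; Z[21]=1 grow→box=[21,22)
i=22: i≥r, start 0; Z[22]=0
i=23: i≥r, start 0; Z[23]=0
i=24: i≥r, start 0; Z[24]=0
i=25: i≥r, start 0; Z[25]=3 grow→box=[25,28)
i=26: min(r-i=2, Z[1]=0)=0; Z[26]=0
i=27: min(r-i=1, Z[2]=1)=1; Z[27]=1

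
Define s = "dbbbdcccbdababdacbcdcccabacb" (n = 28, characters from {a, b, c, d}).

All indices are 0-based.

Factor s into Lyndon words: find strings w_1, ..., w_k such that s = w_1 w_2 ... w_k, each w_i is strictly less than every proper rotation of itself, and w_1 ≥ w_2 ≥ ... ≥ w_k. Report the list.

emit factor 1: 'd' (i=0, period=1)
emit factor 2: 'bbbdcccbd' (i=1, period=9)
emit factor 3: 'ababdacbcdcccabacb' (i=10, period=18)

["d", "bbbdcccbd", "ababdacbcdcccabacb"]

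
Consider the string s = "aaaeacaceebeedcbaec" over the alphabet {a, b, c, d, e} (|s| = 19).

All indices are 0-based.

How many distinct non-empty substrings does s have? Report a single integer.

172

rank→(start, suffix):
  0 → (0, 'aaaeacaceebeedcbaec')
  1 → (1, 'aaeacaceebeedcbaec')
  2 → (4, 'acaceebeedcbaec')
  3 → (6, 'aceebeedcbaec')
  4 → (2, 'aeacaceebeedcbaec')
  5 → (16, 'aec')
  6 → (15, 'baec')
  7 → (10, 'beedcbaec')
  8 → (18, 'c')
  9 → (5, 'caceebeedcbaec')
  10 → (14, 'cbaec')
  11 → (7, 'ceebeedcbaec')
  12 → (13, 'dcbaec')
  13 → (3, 'eacaceebeedcbaec')
  14 → (9, 'ebeedcbaec')
  15 → (17, 'ec')
  16 → (12, 'edcbaec')
  17 → (8, 'eebeedcbaec')
  18 → (11, 'eedcbaec')

SA = [0, 1, 4, 6, 2, 16, 15, 10, 18, 5, 14, 7, 13, 3, 9, 17, 12, 8, 11]
rank  pair      lcp
   1  s[0:],s[1:]  2  'aa'
   2  s[1:],s[4:]  1  'a'
   3  s[4:],s[6:]  2  'ac'
   4  s[6:],s[2:]  1  'a'
   5  s[2:],s[16:]  2  'ae'
   6  s[16:],s[15:]  0  ''
   7  s[15:],s[10:]  1  'b'
   8  s[10:],s[18:]  0  ''
   9  s[18:],s[5:]  1  'c'
  10  s[5:],s[14:]  1  'c'
  11  s[14:],s[7:]  1  'c'
  12  s[7:],s[13:]  0  ''
  13  s[13:],s[3:]  0  ''
  14  s[3:],s[9:]  1  'e'
  15  s[9:],s[17:]  1  'e'
  16  s[17:],s[12:]  1  'e'
  17  s[12:],s[8:]  1  'e'
  18  s[8:],s[11:]  2  'ee'

n(n+1)/2 = 19·20/2 = 190
Σ LCP = 0 + 2 + 1 + 2 + 1 + 2 + 0 + 1 + 0 + 1 + 1 + 1 + 0 + 0 + 1 + 1 + 1 + 1 + 2 = 18
distinct = 190 − 18 = 172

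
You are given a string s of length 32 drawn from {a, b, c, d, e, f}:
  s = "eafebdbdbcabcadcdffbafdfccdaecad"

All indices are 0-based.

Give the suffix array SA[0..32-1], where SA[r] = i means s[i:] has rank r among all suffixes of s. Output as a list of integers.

[10, 30, 13, 27, 20, 1, 19, 8, 11, 6, 4, 9, 29, 12, 24, 25, 15, 31, 26, 7, 5, 14, 22, 16, 0, 3, 28, 18, 23, 21, 2, 17]

rank→(start, suffix):
  0 → (10, 'abcadcdffbafdfccdaecad')
  1 → (30, 'ad')
  2 → (13, 'adcdffbafdfccdaecad')
  3 → (27, 'aecad')
  4 → (20, 'afdfccdaecad')
  5 → (1, 'afebdbdbcabcadcdffbafdfccdaecad')
  6 → (19, 'bafdfccdaecad')
  7 → (8, 'bcabcadcdffbafdfccdaecad')
  8 → (11, 'bcadcdffbafdfccdaecad')
  9 → (6, 'bdbcabcadcdffbafdfccdaecad')
  10 → (4, 'bdbdbcabcadcdffbafdfccdaecad')
  11 → (9, 'cabcadcdffbafdfccdaecad')
  12 → (29, 'cad')
  13 → (12, 'cadcdffbafdfccdaecad')
  14 → (24, 'ccdaecad')
  15 → (25, 'cdaecad')
  16 → (15, 'cdffbafdfccdaecad')
  17 → (31, 'd')
  18 → (26, 'daecad')
  19 → (7, 'dbcabcadcdffbafdfccdaecad')
  20 → (5, 'dbdbcabcadcdffbafdfccdaecad')
  21 → (14, 'dcdffbafdfccdaecad')
  22 → (22, 'dfccdaecad')
  23 → (16, 'dffbafdfccdaecad')
  24 → (0, 'eafebdbdbcabcadcdffbafdfccdaecad')
  25 → (3, 'ebdbdbcabcadcdffbafdfccdaecad')
  26 → (28, 'ecad')
  27 → (18, 'fbafdfccdaecad')
  28 → (23, 'fccdaecad')
  29 → (21, 'fdfccdaecad')
  30 → (2, 'febdbdbcabcadcdffbafdfccdaecad')
  31 → (17, 'ffbafdfccdaecad')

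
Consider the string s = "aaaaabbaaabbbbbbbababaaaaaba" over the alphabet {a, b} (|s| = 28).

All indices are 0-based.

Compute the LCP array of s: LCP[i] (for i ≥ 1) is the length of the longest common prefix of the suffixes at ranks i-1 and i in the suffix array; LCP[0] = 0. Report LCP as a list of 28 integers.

rank | idx | suffix
   0 |  27 | a
   1 |  21 | aaaaaba
   2 |   0 | aaaaabbaaabbbbbbbababaaaaaba
   3 |  22 | aaaaba
   4 |   1 | aaaabbaaabbbbbbbababaaaaaba
   5 |  23 | aaaba
   6 |   2 | aaabbaaabbbbbbbababaaaaaba
   7 |   7 | aaabbbbbbbababaaaaaba
   8 |  24 | aaba
   9 |   3 | aabbaaabbbbbbbababaaaaaba
  10 |   8 | aabbbbbbbababaaaaaba
  11 |  25 | aba
  12 |  19 | abaaaaaba
  13 |  17 | ababaaaaaba
  14 |   4 | abbaaabbbbbbbababaaaaaba
  15 |   9 | abbbbbbbababaaaaaba
  16 |  26 | ba
  17 |  20 | baaaaaba
  18 |   6 | baaabbbbbbbababaaaaaba
  19 |  18 | babaaaaaba
  20 |  16 | bababaaaaaba
  21 |   5 | bbaaabbbbbbbababaaaaaba
  22 |  15 | bbababaaaaaba
  23 |  14 | bbbababaaaaaba
  24 |  13 | bbbbababaaaaaba
  25 |  12 | bbbbbababaaaaaba
  26 |  11 | bbbbbbababaaaaaba
  27 |  10 | bbbbbbbababaaaaaba

SA = [27, 21, 0, 22, 1, 23, 2, 7, 24, 3, 8, 25, 19, 17, 4, 9, 26, 20, 6, 18, 16, 5, 15, 14, 13, 12, 11, 10]
i: (SA[i-1],SA[i]) lcp shared
  1: (27,21) 1 'a'
  2: (21,0) 6 'aaaaab'
  3: (0,22) 4 'aaaa'
  4: (22,1) 5 'aaaab'
  5: (1,23) 3 'aaa'
  6: (23,2) 4 'aaab'
  7: (2,7) 5 'aaabb'
  8: (7,24) 2 'aa'
  9: (24,3) 3 'aab'
  10: (3,8) 4 'aabb'
  11: (8,25) 1 'a'
  12: (25,19) 3 'aba'
  13: (19,17) 3 'aba'
  14: (17,4) 2 'ab'
  15: (4,9) 3 'abb'
  16: (9,26) 0 ''
  17: (26,20) 2 'ba'
  18: (20,6) 4 'baaa'
  19: (6,18) 2 'ba'
  20: (18,16) 4 'baba'
  21: (16,5) 1 'b'
  22: (5,15) 3 'bba'
  23: (15,14) 2 'bb'
  24: (14,13) 3 'bbb'
  25: (13,12) 4 'bbbb'
  26: (12,11) 5 'bbbbb'
  27: (11,10) 6 'bbbbbb'

[0, 1, 6, 4, 5, 3, 4, 5, 2, 3, 4, 1, 3, 3, 2, 3, 0, 2, 4, 2, 4, 1, 3, 2, 3, 4, 5, 6]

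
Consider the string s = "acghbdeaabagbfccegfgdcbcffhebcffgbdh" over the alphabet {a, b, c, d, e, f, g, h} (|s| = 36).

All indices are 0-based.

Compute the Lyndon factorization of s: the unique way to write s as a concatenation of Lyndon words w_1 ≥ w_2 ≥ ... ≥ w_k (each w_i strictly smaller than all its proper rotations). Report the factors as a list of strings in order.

["acghbde", "aabagbfccegfgdcbcffhebcffgbdh"]

emit factor 1: 'acghbde' (i=0, period=7)
emit factor 2: 'aabagbfccegfgdcbcffhebcffgbdh' (i=7, period=29)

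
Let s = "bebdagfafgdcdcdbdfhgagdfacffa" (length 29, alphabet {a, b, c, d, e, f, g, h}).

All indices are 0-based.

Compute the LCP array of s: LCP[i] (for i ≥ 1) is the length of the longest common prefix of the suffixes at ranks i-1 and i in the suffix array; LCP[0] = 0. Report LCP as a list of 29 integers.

rank | idx | suffix
   0 |  28 | a
   1 |  24 | acffa
   2 |   7 | afgdcdcdbdfhgagdfacffa
   3 |  20 | agdfacffa
   4 |   4 | agfafgdcdcdbdfhgagdfacffa
   5 |   2 | bdagfafgdcdcdbdfhgagdfacffa
   6 |  15 | bdfhgagdfacffa
   7 |   0 | bebdagfafgdcdcdbdfhgagdfacffa
   8 |  13 | cdbdfhgagdfacffa
   9 |  11 | cdcdbdfhgagdfacffa
  10 |  25 | cffa
  11 |   3 | dagfafgdcdcdbdfhgagdfacffa
  12 |  14 | dbdfhgagdfacffa
  13 |  12 | dcdbdfhgagdfacffa
  14 |  10 | dcdcdbdfhgagdfacffa
  15 |  22 | dfacffa
  16 |  16 | dfhgagdfacffa
  17 |   1 | ebdagfafgdcdcdbdfhgagdfacffa
  18 |  27 | fa
  19 |  23 | facffa
  20 |   6 | fafgdcdcdbdfhgagdfacffa
  21 |  26 | ffa
  22 |   8 | fgdcdcdbdfhgagdfacffa
  23 |  17 | fhgagdfacffa
  24 |  19 | gagdfacffa
  25 |   9 | gdcdcdbdfhgagdfacffa
  26 |  21 | gdfacffa
  27 |   5 | gfafgdcdcdbdfhgagdfacffa
  28 |  18 | hgagdfacffa

SA = [28, 24, 7, 20, 4, 2, 15, 0, 13, 11, 25, 3, 14, 12, 10, 22, 16, 1, 27, 23, 6, 26, 8, 17, 19, 9, 21, 5, 18]
i: (SA[i-1],SA[i]) lcp shared
  1: (28,24) 1 'a'
  2: (24,7) 1 'a'
  3: (7,20) 1 'a'
  4: (20,4) 2 'ag'
  5: (4,2) 0 ''
  6: (2,15) 2 'bd'
  7: (15,0) 1 'b'
  8: (0,13) 0 ''
  9: (13,11) 2 'cd'
  10: (11,25) 1 'c'
  11: (25,3) 0 ''
  12: (3,14) 1 'd'
  13: (14,12) 1 'd'
  14: (12,10) 3 'dcd'
  15: (10,22) 1 'd'
  16: (22,16) 2 'df'
  17: (16,1) 0 ''
  18: (1,27) 0 ''
  19: (27,23) 2 'fa'
  20: (23,6) 2 'fa'
  21: (6,26) 1 'f'
  22: (26,8) 1 'f'
  23: (8,17) 1 'f'
  24: (17,19) 0 ''
  25: (19,9) 1 'g'
  26: (9,21) 2 'gd'
  27: (21,5) 1 'g'
  28: (5,18) 0 ''

[0, 1, 1, 1, 2, 0, 2, 1, 0, 2, 1, 0, 1, 1, 3, 1, 2, 0, 0, 2, 2, 1, 1, 1, 0, 1, 2, 1, 0]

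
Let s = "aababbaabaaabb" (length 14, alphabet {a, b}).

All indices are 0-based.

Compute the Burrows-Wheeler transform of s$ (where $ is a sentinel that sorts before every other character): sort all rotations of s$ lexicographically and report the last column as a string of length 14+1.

rank  rotation         last
    0  $aababbaabaaabb  b
    1  aaabb$aababbaab  b
    2  aabaaabb$aababb  b
    3  aababbaabaaabb$  $
    4  aabb$aababbaaba  a
    5  abaaabb$aababba  a
    6  ababbaabaaabb$a  a
    7  abb$aababbaabaa  a
    8  abbaabaaabb$aab  b
    9  b$aababbaabaaab  b
   10  baaabb$aababbaa  a
   11  baabaaabb$aabab  b
   12  babbaabaaabb$aa  a
   13  bb$aababbaabaaa  a
   14  bbaabaaabb$aaba  a

bbb$aaaabbabaaa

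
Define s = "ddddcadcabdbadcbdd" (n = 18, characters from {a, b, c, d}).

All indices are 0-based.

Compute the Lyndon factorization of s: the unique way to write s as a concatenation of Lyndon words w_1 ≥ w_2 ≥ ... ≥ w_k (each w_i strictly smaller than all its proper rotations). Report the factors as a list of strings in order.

["d", "d", "d", "d", "c", "adc", "abdbadcbdd"]

emit factor 1: 'd' (i=0, period=1)
emit factor 2: 'd' (i=1, period=1)
emit factor 3: 'd' (i=2, period=1)
emit factor 4: 'd' (i=3, period=1)
emit factor 5: 'c' (i=4, period=1)
emit factor 6: 'adc' (i=5, period=3)
emit factor 7: 'abdbadcbdd' (i=8, period=10)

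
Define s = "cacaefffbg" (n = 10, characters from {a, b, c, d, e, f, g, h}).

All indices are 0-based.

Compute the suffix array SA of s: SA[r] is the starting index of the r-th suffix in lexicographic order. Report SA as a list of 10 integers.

[1, 3, 8, 0, 2, 4, 7, 6, 5, 9]

sorted suffixes:
  #0 SA[0]=1  'acaefffbg'
  #1 SA[1]=3  'aefffbg'
  #2 SA[2]=8  'bg'
  #3 SA[3]=0  'cacaefffbg'
  #4 SA[4]=2  'caefffbg'
  #5 SA[5]=4  'efffbg'
  #6 SA[6]=7  'fbg'
  #7 SA[7]=6  'ffbg'
  #8 SA[8]=5  'fffbg'
  #9 SA[9]=9  'g'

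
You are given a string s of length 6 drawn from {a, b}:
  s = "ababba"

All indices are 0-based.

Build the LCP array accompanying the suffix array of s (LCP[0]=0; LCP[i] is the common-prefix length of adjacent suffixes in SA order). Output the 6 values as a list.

rank | idx | suffix
   0 |   5 | a
   1 |   0 | ababba
   2 |   2 | abba
   3 |   4 | ba
   4 |   1 | babba
   5 |   3 | bba

SA = [5, 0, 2, 4, 1, 3]
[i] adj suffixes → lcp
  [1] 5/0 → 1 ('a')
  [2] 0/2 → 2 ('ab')
  [3] 2/4 → 0 ('')
  [4] 4/1 → 2 ('ba')
  [5] 1/3 → 1 ('b')

[0, 1, 2, 0, 2, 1]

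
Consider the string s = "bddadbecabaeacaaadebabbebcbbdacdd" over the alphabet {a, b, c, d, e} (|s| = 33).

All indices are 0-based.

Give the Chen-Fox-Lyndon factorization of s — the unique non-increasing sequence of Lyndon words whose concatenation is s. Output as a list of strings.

emit factor 1: 'bdd' (i=0, period=3)
emit factor 2: 'adbec' (i=3, period=5)
emit factor 3: 'abaeac' (i=8, period=6)
emit factor 4: 'aaadebabbebcbbdacdd' (i=14, period=19)

["bdd", "adbec", "abaeac", "aaadebabbebcbbdacdd"]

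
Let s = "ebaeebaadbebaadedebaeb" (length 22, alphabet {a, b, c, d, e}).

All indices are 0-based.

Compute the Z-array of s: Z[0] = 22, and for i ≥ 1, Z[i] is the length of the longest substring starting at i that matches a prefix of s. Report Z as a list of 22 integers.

[22, 0, 0, 1, 3, 0, 0, 0, 0, 0, 3, 0, 0, 0, 0, 1, 0, 4, 0, 0, 2, 0]

Z[0]=22
i=1: fresh scan; Z[1]=0
i=2: fresh scan; Z[2]=0
i=3: fresh scan; Z[3]=1 scan→box=[3,4)
i=4: fresh scan; Z[4]=3 scan→box=[4,7)
i=5: min(r-i=2, Z[1]=0)=0; Z[5]=0
i=6: min(r-i=1, Z[2]=0)=0; Z[6]=0
i=7: fresh scan; Z[7]=0
i=8: fresh scan; Z[8]=0
i=9: fresh scan; Z[9]=0
i=10: fresh scan; Z[10]=3 scan→box=[10,13)
i=11: min(r-i=2, Z[1]=0)=0; Z[11]=0
i=12: min(r-i=1, Z[2]=0)=0; Z[12]=0
i=13: fresh scan; Z[13]=0
i=14: fresh scan; Z[14]=0
i=15: fresh scan; Z[15]=1 scan→box=[15,16)
i=16: fresh scan; Z[16]=0
i=17: fresh scan; Z[17]=4 scan→box=[17,21)
i=18: min(r-i=3, Z[1]=0)=0; Z[18]=0
i=19: min(r-i=2, Z[2]=0)=0; Z[19]=0
i=20: min(r-i=1, Z[3]=1)=1; Z[20]=2 scan→box=[20,22)
i=21: min(r-i=1, Z[1]=0)=0; Z[21]=0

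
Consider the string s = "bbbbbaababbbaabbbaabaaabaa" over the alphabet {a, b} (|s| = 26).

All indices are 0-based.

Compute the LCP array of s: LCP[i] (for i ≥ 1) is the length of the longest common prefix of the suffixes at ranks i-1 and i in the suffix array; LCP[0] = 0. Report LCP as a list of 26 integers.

[0, 1, 2, 2, 5, 4, 3, 1, 4, 3, 2, 7, 0, 3, 3, 5, 4, 2, 1, 6, 5, 2, 7, 6, 3, 4]

rank | idx | suffix
   0 |  25 | a
   1 |  24 | aa
   2 |  20 | aaabaa
   3 |  21 | aabaa
   4 |  17 | aabaaabaa
   5 |   5 | aababbbaabbbaabaaabaa
   6 |  12 | aabbbaabaaabaa
   7 |  22 | abaa
   8 |  18 | abaaabaa
   9 |   6 | ababbbaabbbaabaaabaa
  10 |  13 | abbbaabaaabaa
  11 |   8 | abbbaabbbaabaaabaa
  12 |  23 | baa
  13 |  19 | baaabaa
  14 |  16 | baabaaabaa
  15 |   4 | baababbbaabbbaabaaabaa
  16 |  11 | baabbbaabaaabaa
  17 |   7 | babbbaabbbaabaaabaa
  18 |  15 | bbaabaaabaa
  19 |   3 | bbaababbbaabbbaabaaabaa
  20 |  10 | bbaabbbaabaaabaa
  21 |  14 | bbbaabaaabaa
  22 |   2 | bbbaababbbaabbbaabaaabaa
  23 |   9 | bbbaabbbaabaaabaa
  24 |   1 | bbbbaababbbaabbbaabaaabaa
  25 |   0 | bbbbbaababbbaabbbaabaaabaa

SA = [25, 24, 20, 21, 17, 5, 12, 22, 18, 6, 13, 8, 23, 19, 16, 4, 11, 7, 15, 3, 10, 14, 2, 9, 1, 0]
rank  pair      lcp
   1  s[25:],s[24:]  1  'a'
   2  s[24:],s[20:]  2  'aa'
   3  s[20:],s[21:]  2  'aa'
   4  s[21:],s[17:]  5  'aabaa'
   5  s[17:],s[5:]  4  'aaba'
   6  s[5:],s[12:]  3  'aab'
   7  s[12:],s[22:]  1  'a'
   8  s[22:],s[18:]  4  'abaa'
   9  s[18:],s[6:]  3  'aba'
  10  s[6:],s[13:]  2  'ab'
  11  s[13:],s[8:]  7  'abbbaab'
  12  s[8:],s[23:]  0  ''
  13  s[23:],s[19:]  3  'baa'
  14  s[19:],s[16:]  3  'baa'
  15  s[16:],s[4:]  5  'baaba'
  16  s[4:],s[11:]  4  'baab'
  17  s[11:],s[7:]  2  'ba'
  18  s[7:],s[15:]  1  'b'
  19  s[15:],s[3:]  6  'bbaaba'
  20  s[3:],s[10:]  5  'bbaab'
  21  s[10:],s[14:]  2  'bb'
  22  s[14:],s[2:]  7  'bbbaaba'
  23  s[2:],s[9:]  6  'bbbaab'
  24  s[9:],s[1:]  3  'bbb'
  25  s[1:],s[0:]  4  'bbbb'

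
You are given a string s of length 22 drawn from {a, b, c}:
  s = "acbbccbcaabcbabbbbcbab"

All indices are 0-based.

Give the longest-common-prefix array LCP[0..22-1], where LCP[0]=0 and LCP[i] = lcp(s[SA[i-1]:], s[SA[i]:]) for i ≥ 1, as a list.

sorted suffixes:
  #0 SA[0]=8  'aabcbabbbbcbab'
  #1 SA[1]=20  'ab'
  #2 SA[2]=13  'abbbbcbab'
  #3 SA[3]=9  'abcbabbbbcbab'
  #4 SA[4]=0  'acbbccbcaabcbabbbbcbab'
  #5 SA[5]=21  'b'
  #6 SA[6]=19  'bab'
  #7 SA[7]=12  'babbbbcbab'
  #8 SA[8]=14  'bbbbcbab'
  #9 SA[9]=15  'bbbcbab'
  #10 SA[10]=16  'bbcbab'
  #11 SA[11]=2  'bbccbcaabcbabbbbcbab'
  #12 SA[12]=6  'bcaabcbabbbbcbab'
  #13 SA[13]=17  'bcbab'
  #14 SA[14]=10  'bcbabbbbcbab'
  #15 SA[15]=3  'bccbcaabcbabbbbcbab'
  #16 SA[16]=7  'caabcbabbbbcbab'
  #17 SA[17]=18  'cbab'
  #18 SA[18]=11  'cbabbbbcbab'
  #19 SA[19]=1  'cbbccbcaabcbabbbbcbab'
  #20 SA[20]=5  'cbcaabcbabbbbcbab'
  #21 SA[21]=4  'ccbcaabcbabbbbcbab'

SA = [8, 20, 13, 9, 0, 21, 19, 12, 14, 15, 16, 2, 6, 17, 10, 3, 7, 18, 11, 1, 5, 4]
[i] adj suffixes → lcp
  [1] 8/20 → 1 ('a')
  [2] 20/13 → 2 ('ab')
  [3] 13/9 → 2 ('ab')
  [4] 9/0 → 1 ('a')
  [5] 0/21 → 0 ('')
  [6] 21/19 → 1 ('b')
  [7] 19/12 → 3 ('bab')
  [8] 12/14 → 1 ('b')
  [9] 14/15 → 3 ('bbb')
  [10] 15/16 → 2 ('bb')
  [11] 16/2 → 3 ('bbc')
  [12] 2/6 → 1 ('b')
  [13] 6/17 → 2 ('bc')
  [14] 17/10 → 5 ('bcbab')
  [15] 10/3 → 2 ('bc')
  [16] 3/7 → 0 ('')
  [17] 7/18 → 1 ('c')
  [18] 18/11 → 4 ('cbab')
  [19] 11/1 → 2 ('cb')
  [20] 1/5 → 2 ('cb')
  [21] 5/4 → 1 ('c')

[0, 1, 2, 2, 1, 0, 1, 3, 1, 3, 2, 3, 1, 2, 5, 2, 0, 1, 4, 2, 2, 1]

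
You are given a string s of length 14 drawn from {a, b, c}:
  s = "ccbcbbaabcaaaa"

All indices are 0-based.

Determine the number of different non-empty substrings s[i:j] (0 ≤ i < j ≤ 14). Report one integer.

rank | idx | suffix
   0 |  13 | a
   1 |  12 | aa
   2 |  11 | aaa
   3 |  10 | aaaa
   4 |   6 | aabcaaaa
   5 |   7 | abcaaaa
   6 |   5 | baabcaaaa
   7 |   4 | bbaabcaaaa
   8 |   8 | bcaaaa
   9 |   2 | bcbbaabcaaaa
  10 |   9 | caaaa
  11 |   3 | cbbaabcaaaa
  12 |   1 | cbcbbaabcaaaa
  13 |   0 | ccbcbbaabcaaaa

SA = [13, 12, 11, 10, 6, 7, 5, 4, 8, 2, 9, 3, 1, 0]
rank  pair      lcp
   1  s[13:],s[12:]  1  'a'
   2  s[12:],s[11:]  2  'aa'
   3  s[11:],s[10:]  3  'aaa'
   4  s[10:],s[6:]  2  'aa'
   5  s[6:],s[7:]  1  'a'
   6  s[7:],s[5:]  0  ''
   7  s[5:],s[4:]  1  'b'
   8  s[4:],s[8:]  1  'b'
   9  s[8:],s[2:]  2  'bc'
  10  s[2:],s[9:]  0  ''
  11  s[9:],s[3:]  1  'c'
  12  s[3:],s[1:]  2  'cb'
  13  s[1:],s[0:]  1  'c'

n(n+1)/2 = 14·15/2 = 105
Σ LCP = 0 + 1 + 2 + 3 + 2 + 1 + 0 + 1 + 1 + 2 + 0 + 1 + 2 + 1 = 17
distinct = 105 − 17 = 88

88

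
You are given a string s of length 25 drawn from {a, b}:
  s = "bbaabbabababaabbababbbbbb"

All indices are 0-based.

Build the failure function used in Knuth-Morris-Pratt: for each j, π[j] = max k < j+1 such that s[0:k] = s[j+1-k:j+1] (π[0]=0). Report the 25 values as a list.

π[0] = 0
j=1 s[j]='b': π[1]=1 (border 'b')
j=2 s[j]='a': k: 1→0; π[2]=0 (border '')
j=3 s[j]='a': π[3]=0 (border '')
j=4 s[j]='b': π[4]=1 (border 'b')
j=5 s[j]='b': π[5]=2 (border 'bb')
j=6 s[j]='a': π[6]=3 (border 'bba')
j=7 s[j]='b': k: 3→0; π[7]=1 (border 'b')
j=8 s[j]='a': k: 1→0; π[8]=0 (border '')
j=9 s[j]='b': π[9]=1 (border 'b')
j=10 s[j]='a': k: 1→0; π[10]=0 (border '')
j=11 s[j]='b': π[11]=1 (border 'b')
j=12 s[j]='a': k: 1→0; π[12]=0 (border '')
j=13 s[j]='a': π[13]=0 (border '')
j=14 s[j]='b': π[14]=1 (border 'b')
j=15 s[j]='b': π[15]=2 (border 'bb')
j=16 s[j]='a': π[16]=3 (border 'bba')
j=17 s[j]='b': k: 3→0; π[17]=1 (border 'b')
j=18 s[j]='a': k: 1→0; π[18]=0 (border '')
j=19 s[j]='b': π[19]=1 (border 'b')
j=20 s[j]='b': π[20]=2 (border 'bb')
j=21 s[j]='b': k: 2→1; π[21]=2 (border 'bb')
j=22 s[j]='b': k: 2→1; π[22]=2 (border 'bb')
j=23 s[j]='b': k: 2→1; π[23]=2 (border 'bb')
j=24 s[j]='b': k: 2→1; π[24]=2 (border 'bb')

[0, 1, 0, 0, 1, 2, 3, 1, 0, 1, 0, 1, 0, 0, 1, 2, 3, 1, 0, 1, 2, 2, 2, 2, 2]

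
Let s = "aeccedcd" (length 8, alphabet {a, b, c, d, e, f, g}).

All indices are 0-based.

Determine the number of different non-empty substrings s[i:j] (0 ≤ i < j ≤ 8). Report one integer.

rank | idx | suffix
   0 |   0 | aeccedcd
   1 |   2 | ccedcd
   2 |   6 | cd
   3 |   3 | cedcd
   4 |   7 | d
   5 |   5 | dcd
   6 |   1 | eccedcd
   7 |   4 | edcd

SA = [0, 2, 6, 3, 7, 5, 1, 4]
rank  pair      lcp
   1  s[0:],s[2:]  0  ''
   2  s[2:],s[6:]  1  'c'
   3  s[6:],s[3:]  1  'c'
   4  s[3:],s[7:]  0  ''
   5  s[7:],s[5:]  1  'd'
   6  s[5:],s[1:]  0  ''
   7  s[1:],s[4:]  1  'e'

n(n+1)/2 = 8·9/2 = 36
Σ LCP = 0 + 0 + 1 + 1 + 0 + 1 + 0 + 1 = 4
distinct = 36 − 4 = 32

32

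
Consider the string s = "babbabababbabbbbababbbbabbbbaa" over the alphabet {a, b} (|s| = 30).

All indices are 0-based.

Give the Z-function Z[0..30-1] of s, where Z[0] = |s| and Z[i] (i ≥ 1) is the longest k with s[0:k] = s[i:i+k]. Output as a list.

[30, 0, 1, 3, 0, 3, 0, 6, 0, 1, 4, 0, 1, 1, 1, 3, 0, 4, 0, 1, 1, 1, 4, 0, 1, 1, 1, 2, 0, 0]

Z[0]=30
i=1: fresh scan; Z[1]=0
i=2: fresh scan; Z[2]=1 extend→box=[2,3)
i=3: fresh scan; Z[3]=3 extend→box=[3,6)
i=4: min(r-i=2, Z[1]=0)=0; Z[4]=0
i=5: min(r-i=1, Z[2]=1)=1; Z[5]=3 extend→box=[5,8)
i=6: min(r-i=2, Z[1]=0)=0; Z[6]=0
i=7: min(r-i=1, Z[2]=1)=1; Z[7]=6 extend→box=[7,13)
i=8: min(r-i=5, Z[1]=0)=0; Z[8]=0
i=9: min(r-i=4, Z[2]=1)=1; Z[9]=1
i=10: min(r-i=3, Z[3]=3)=3; Z[10]=4 extend→box=[10,14)
i=11: min(r-i=3, Z[1]=0)=0; Z[11]=0
i=12: min(r-i=2, Z[2]=1)=1; Z[12]=1
i=13: min(r-i=1, Z[3]=3)=1; Z[13]=1
i=14: fresh scan; Z[14]=1 extend→box=[14,15)
i=15: fresh scan; Z[15]=3 extend→box=[15,18)
i=16: min(r-i=2, Z[1]=0)=0; Z[16]=0
i=17: min(r-i=1, Z[2]=1)=1; Z[17]=4 extend→box=[17,21)
i=18: min(r-i=3, Z[1]=0)=0; Z[18]=0
i=19: min(r-i=2, Z[2]=1)=1; Z[19]=1
i=20: min(r-i=1, Z[3]=3)=1; Z[20]=1
i=21: fresh scan; Z[21]=1 extend→box=[21,22)
i=22: fresh scan; Z[22]=4 extend→box=[22,26)
i=23: min(r-i=3, Z[1]=0)=0; Z[23]=0
i=24: min(r-i=2, Z[2]=1)=1; Z[24]=1
i=25: min(r-i=1, Z[3]=3)=1; Z[25]=1
i=26: fresh scan; Z[26]=1 extend→box=[26,27)
i=27: fresh scan; Z[27]=2 extend→box=[27,29)
i=28: min(r-i=1, Z[1]=0)=0; Z[28]=0
i=29: fresh scan; Z[29]=0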